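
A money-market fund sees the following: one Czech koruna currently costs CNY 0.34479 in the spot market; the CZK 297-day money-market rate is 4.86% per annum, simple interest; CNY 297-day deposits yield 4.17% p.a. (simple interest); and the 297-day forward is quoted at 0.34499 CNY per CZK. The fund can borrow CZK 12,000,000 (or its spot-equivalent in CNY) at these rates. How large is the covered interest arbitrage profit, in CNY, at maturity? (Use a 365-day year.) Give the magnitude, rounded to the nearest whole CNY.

CNY 25,725

T = 297/365 years.
Route A — deposit CZK, sell forward: 12,000,000 × 1.039545753 × 0.34499 = CNY 4,303,594.67.
Route B — convert at spot, deposit CNY: 12,000,000 × 0.34479 × 1.033931233 = CNY 4,277,869.80.
The quoted forward overvalues CZK, so borrow CNY, buy CZK at spot, deposit the CZK at 4.86%, and sell the proceeds forward at 0.34499.
Arbitrage profit = |4,303,594.67 − 4,277,869.80| = CNY 25,725.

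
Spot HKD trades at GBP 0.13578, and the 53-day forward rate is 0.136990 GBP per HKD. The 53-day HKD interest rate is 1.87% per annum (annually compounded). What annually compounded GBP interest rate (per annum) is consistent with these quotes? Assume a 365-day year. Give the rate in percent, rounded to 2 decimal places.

T = 53/365 years.
F/S = 0.13699/0.13578 = 1.0089115 = (growth of GBP) / (growth of HKD).
HKD growth factor: (1 + 0.0187)^(53/365) = 1.0026939.
So the GBP growth factor = 1.0116294.
r = 1.0116294^(365/53) − 1 = 0.082883 → 8.29%.

8.29%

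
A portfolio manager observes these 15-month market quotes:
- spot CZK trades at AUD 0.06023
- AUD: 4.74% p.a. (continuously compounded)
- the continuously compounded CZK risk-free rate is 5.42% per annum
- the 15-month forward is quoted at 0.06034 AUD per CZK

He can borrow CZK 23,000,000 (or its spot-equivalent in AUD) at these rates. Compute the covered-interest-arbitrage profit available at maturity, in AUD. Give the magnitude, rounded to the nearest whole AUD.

T = 15/12 years.
Route A — deposit CZK, sell forward: 23,000,000 × 1.070097751 × 0.06034 = AUD 1,485,103.06.
Route B — convert at spot, deposit AUD: 23,000,000 × 0.06023 × 1.061040468 = AUD 1,469,848.75.
The quoted forward overvalues CZK, so borrow AUD, buy CZK at spot, deposit the CZK at 5.42%, and sell the proceeds forward at 0.06034.
Profit = 1,485,103.06 − 1,469,848.75 = AUD 15,254.

AUD 15,254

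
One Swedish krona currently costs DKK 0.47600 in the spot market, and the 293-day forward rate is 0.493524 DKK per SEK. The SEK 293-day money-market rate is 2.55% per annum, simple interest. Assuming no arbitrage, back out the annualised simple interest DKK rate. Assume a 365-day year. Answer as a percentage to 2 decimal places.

7.23%

T = 293/365 years.
CIP gives F = S · g_DKK/g_SEK, so g_DKK/g_SEK = 0.493524/0.476 = 1.0368151.
SEK growth factor: 1 + 0.0255×293/365 = 1.0204699.
Hence g_DKK = 1.0580386.
r = (1.0580386 − 1)/(293/365) = 0.072301 → 7.23%.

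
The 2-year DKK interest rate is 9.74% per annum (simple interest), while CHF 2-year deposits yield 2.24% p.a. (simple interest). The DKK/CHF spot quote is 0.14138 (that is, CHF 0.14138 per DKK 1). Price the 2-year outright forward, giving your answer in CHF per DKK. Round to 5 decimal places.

T = 2 years.
CHF growth factor: 1 + 0.0224×2 = 1.044800.
DKK growth factor: 1 + 0.0974×2 = 1.194800.
CIP: F = S · (grow CHF)/(grow DKK) = 0.14138 × 1.044800/1.194800 = 0.1236306 CHF per DKK.

0.12363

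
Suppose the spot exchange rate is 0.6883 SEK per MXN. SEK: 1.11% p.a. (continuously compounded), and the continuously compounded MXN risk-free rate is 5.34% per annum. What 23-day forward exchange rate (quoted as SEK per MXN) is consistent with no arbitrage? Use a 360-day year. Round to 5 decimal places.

0.68644

T = 23/360 years.
Growth of 1 SEK over T: e^(0.0111×23/360) = 1.0007094.
MXN growth factor: e^(0.0534×23/360) = 1.0034175.
So F = 0.6883 × 1.0007094 / 1.0034175 = 0.6864424 (SEK/MXN).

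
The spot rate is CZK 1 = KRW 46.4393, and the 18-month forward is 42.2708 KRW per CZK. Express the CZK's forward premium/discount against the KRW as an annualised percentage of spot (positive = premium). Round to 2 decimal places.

T = 18/12 years.
Period premium: (42.2708 − 46.4393)/46.4393 = -0.0897623.
Per annum: -0.0897623 / (18/12) = -0.059842 = -5.98%.

-5.98%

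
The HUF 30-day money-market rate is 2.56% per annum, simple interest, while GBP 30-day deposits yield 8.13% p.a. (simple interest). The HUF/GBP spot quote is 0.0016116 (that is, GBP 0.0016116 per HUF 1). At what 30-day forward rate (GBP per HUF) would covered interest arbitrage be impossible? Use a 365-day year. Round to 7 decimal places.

0.0016190

T = 30/365 years.
GBP growth factor: 1 + 0.0813×30/365 = 1.0066822.
HUF growth factor: 1 + 0.0256×30/365 = 1.0021041.
Forward (GBP per HUF) = 0.0016116 × 1.0066822 / 1.0021041 = 0.001618963.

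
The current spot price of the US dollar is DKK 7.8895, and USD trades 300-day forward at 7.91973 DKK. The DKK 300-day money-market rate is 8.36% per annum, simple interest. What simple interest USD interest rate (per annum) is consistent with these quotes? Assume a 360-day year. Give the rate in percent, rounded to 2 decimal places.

7.87%

T = 300/360 years.
CIP gives F = S · g_DKK/g_USD, so g_DKK/g_USD = 7.91973/7.8895 = 1.0038317.
The DKK side grows by 1 + 0.0836×300/360 = 1.0696667.
So the USD growth factor = 1.0655837.
r = (1.0655837 − 1)/(300/360) = 0.078700 → 7.87%.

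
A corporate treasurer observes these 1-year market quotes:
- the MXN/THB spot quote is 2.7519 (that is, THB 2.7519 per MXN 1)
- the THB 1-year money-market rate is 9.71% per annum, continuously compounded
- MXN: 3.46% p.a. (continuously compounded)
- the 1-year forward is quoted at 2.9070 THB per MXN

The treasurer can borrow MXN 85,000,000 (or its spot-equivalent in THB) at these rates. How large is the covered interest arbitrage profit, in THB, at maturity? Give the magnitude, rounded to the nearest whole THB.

T = 1 year.
Keep in MXN, deliver into the forward: 85,000,000·1.03520554375·2.9070 = THB 255,794,113.83.
Swap to THB now, deposit: 85,000,000·2.7519·1.10197056517 = THB 257,763,587.85.
The quoted forward undervalues MXN, so borrow MXN, convert to THB at spot, deposit the THB at 9.71%, and buy MXN forward at 2.9070 to cover the loan.
The gap between the two covered legs is THB 1,969,474.

THB 1,969,474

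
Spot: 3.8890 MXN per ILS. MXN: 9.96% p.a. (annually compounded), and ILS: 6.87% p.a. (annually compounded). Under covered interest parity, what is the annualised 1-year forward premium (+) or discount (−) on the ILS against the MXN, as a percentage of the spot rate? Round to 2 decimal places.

+2.89%

T = 1 year.
F = S · g_MXN/g_ILS = 3.889 × 1.099600/1.068700 = 4.0014451.
(F − S)/S ÷ T = (4.0014451 − 3.889)/3.889/1 = 0.028914 → 2.89%.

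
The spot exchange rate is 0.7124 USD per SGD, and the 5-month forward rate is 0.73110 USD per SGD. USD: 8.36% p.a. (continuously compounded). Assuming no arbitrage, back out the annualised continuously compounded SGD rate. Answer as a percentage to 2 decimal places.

T = 5/12 years.
F/S = 0.7311/0.7124 = 1.0262493 = (growth of USD) / (growth of SGD).
USD growth factor: e^(0.0836×5/12) = 1.0354471.
That pins the SGD growth at 1.0089625.
Take logs: ln 1.0089625 / (5/12) = 0.021414, so 2.14%.

2.14%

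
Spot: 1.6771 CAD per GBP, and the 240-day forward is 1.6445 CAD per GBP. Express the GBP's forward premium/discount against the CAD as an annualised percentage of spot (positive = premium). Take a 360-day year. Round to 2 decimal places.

T = 240/360 years.
GBP trades forward at -1.94383% vs spot over the period.
Per annum: -0.0194383 / (240/360) = -0.029157 = -2.92%.

-2.92%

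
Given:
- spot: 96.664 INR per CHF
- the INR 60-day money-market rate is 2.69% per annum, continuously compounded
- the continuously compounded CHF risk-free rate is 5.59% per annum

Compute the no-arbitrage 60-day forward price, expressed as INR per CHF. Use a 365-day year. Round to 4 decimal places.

96.2043

T = 60/365 years.
INR growth factor: e^(0.0269×60/365) = 1.00443171.
Growth of 1 CHF over T: e^(0.0559×60/365) = 1.00923139.
Forward (INR per CHF) = 96.664 × 1.00443171 / 1.00923139 = 96.204288.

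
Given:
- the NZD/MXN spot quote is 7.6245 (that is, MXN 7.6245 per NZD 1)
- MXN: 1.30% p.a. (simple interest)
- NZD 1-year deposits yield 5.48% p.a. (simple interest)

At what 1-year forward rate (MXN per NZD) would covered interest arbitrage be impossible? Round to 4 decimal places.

T = 1 year.
Growth of 1 MXN over T: 1 + 0.0130×1 = 1.013000.
NZD accumulates by 1 + 0.0548×1 = 1.054800.
So F = 7.6245 × 1.013000 / 1.054800 = 7.322354 (MXN/NZD).

7.3224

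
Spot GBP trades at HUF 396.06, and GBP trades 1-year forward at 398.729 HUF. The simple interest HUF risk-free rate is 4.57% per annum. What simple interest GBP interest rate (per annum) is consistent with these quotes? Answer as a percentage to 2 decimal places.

T = 1 year.
F/S = 398.729/396.06 = 1.0067389 = (growth of HUF) / (growth of GBP).
The HUF side grows by 1 + 0.0457×1 = 1.045700.
That pins the GBP growth at 1.0387003.
r = (1.0387003 − 1)/1 = 0.038700 → 3.87%.

3.87%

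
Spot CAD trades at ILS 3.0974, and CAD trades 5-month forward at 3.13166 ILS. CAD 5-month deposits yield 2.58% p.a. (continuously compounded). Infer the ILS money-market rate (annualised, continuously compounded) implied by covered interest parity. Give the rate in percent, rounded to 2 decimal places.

5.22%

T = 5/12 years.
By CIP, F/S equals the ILS-to-CAD growth ratio: 3.13166/3.0974 = 1.0110609.
The CAD side grows by e^(0.0258×5/12) = 1.010808.
That pins the ILS growth at 1.0219884.
r = ln(1.0219884)/(5/12) = 0.052200 → 5.22%.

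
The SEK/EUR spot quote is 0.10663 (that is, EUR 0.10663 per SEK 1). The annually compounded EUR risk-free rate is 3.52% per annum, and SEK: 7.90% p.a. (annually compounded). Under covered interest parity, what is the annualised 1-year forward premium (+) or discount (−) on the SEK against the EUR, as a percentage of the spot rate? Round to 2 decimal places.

T = 1 year.
No-arbitrage forward: 0.10663 × 1.035200 / 1.079000 = 0.10230155 EUR/SEK.
Annualised premium = (F − S)/S × (1/T) = (0.10230155 − 0.10663)/0.10663 ÷ 1 = -4.06%.

-4.06%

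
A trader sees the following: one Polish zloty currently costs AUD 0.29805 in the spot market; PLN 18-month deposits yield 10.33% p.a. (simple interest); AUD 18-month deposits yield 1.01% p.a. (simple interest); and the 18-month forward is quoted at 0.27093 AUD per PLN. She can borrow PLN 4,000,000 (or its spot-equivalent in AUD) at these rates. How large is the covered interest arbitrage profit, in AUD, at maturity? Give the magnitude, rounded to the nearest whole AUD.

AUD 41,381

T = 18/12 years.
Keep in PLN, deliver into the forward: 4,000,000·1.154950·0.27093 = AUD 1,251,642.41.
Swap to AUD now, deposit: 4,000,000·0.29805·1.015150 = AUD 1,210,261.83.
The quoted forward overvalues PLN, so borrow AUD, buy PLN at spot, deposit the PLN at 10.33%, and sell the proceeds forward at 0.27093.
Arbitrage profit = |1,251,642.41 − 1,210,261.83| = AUD 41,381.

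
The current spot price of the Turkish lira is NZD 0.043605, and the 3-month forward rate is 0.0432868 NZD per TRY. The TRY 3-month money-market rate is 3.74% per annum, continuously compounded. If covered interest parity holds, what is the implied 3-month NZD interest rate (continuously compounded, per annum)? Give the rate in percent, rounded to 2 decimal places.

T = 3/12 years.
F/S = 0.0432868/0.043605 = 0.9927027 = (growth of NZD) / (growth of TRY).
TRY growth factor: e^(0.0374×3/12) = 1.0093938.
That pins the NZD growth at 1.002028.
Take logs: ln 1.002028 / (3/12) = 0.008104, so 0.81%.

0.81%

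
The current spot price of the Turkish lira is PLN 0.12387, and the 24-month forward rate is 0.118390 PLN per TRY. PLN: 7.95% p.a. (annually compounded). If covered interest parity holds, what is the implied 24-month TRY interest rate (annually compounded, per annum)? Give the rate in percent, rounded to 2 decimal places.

T = 2 years.
CIP gives F = S · g_PLN/g_TRY, so g_PLN/g_TRY = 0.11839/0.12387 = 0.9557601.
PLN growth factor: (1 + 0.0795)^2 = 1.1653202.
That pins the TRY growth at 1.2192601.
Annualise: 1.2192601^(1/2) − 1 = 0.104201 = 10.42%.

10.42%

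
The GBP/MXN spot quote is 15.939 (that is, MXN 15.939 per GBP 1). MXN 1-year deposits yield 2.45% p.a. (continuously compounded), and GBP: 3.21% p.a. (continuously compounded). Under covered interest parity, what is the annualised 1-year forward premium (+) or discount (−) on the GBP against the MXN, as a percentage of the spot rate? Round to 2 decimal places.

T = 1 year.
F = S · g_MXN/g_GBP = 15.939 × 1.0248026/1.0326208 = 15.818322.
(F − S)/S ÷ T = (15.818322 − 15.939)/15.939/1 = -0.007571 → -0.76%.

-0.76%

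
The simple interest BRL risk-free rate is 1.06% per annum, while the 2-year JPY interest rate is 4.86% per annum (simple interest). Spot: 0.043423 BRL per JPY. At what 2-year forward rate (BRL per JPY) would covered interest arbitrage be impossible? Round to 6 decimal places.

T = 2 years.
BRL accumulates by 1 + 0.0106×2 = 1.021200.
Growth of 1 JPY over T: 1 + 0.0486×2 = 1.097200.
CIP: F = S · (grow BRL)/(grow JPY) = 0.043423 × 1.021200/1.097200 = 0.04041521 BRL per JPY.

0.040415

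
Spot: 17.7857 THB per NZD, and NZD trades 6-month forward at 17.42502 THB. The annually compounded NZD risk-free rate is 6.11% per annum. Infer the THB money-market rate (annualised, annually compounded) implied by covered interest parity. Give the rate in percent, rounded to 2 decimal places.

1.85%

T = 6/12 years.
CIP gives F = S · g_THB/g_NZD, so g_THB/g_NZD = 17.42502/17.7857 = 0.9797208.
The NZD side grows by (1 + 0.0611)^(6/12) = 1.0300971.
So the THB growth factor = 1.0092076.
Annualise: 1.0092076^(12/6) − 1 = 0.018500 = 1.85%.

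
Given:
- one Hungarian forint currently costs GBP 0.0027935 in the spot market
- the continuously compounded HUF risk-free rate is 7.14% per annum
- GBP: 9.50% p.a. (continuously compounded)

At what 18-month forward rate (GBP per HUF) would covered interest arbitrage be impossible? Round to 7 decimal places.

T = 18/12 years.
GBP growth factor: e^(0.0950×18/12) = 1.1531531.
HUF accumulates by e^(0.0714×18/12) = 1.1130456.
Forward (GBP per HUF) = 0.0027935 × 1.1531531 / 1.1130456 = 0.002894161.

0.0028942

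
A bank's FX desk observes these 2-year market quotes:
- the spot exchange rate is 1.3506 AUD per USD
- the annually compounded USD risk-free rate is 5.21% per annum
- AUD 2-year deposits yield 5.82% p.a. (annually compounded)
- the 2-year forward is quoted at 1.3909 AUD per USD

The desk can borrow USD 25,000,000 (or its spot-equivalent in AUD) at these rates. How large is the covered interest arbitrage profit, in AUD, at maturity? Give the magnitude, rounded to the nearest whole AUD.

AUD 680,565

T = 2 years.
Keep in USD, deliver into the forward: 25,000,000·1.10691441·1.3909 = AUD 38,490,181.32.
Swap to AUD now, deposit: 25,000,000·1.3506·1.11978724 = AUD 37,809,616.16.
The quoted forward overvalues USD, so borrow AUD, buy USD at spot, deposit the USD at 5.21%, and sell the proceeds forward at 1.3909.
Arbitrage profit = |38,490,181.32 − 37,809,616.16| = AUD 680,565.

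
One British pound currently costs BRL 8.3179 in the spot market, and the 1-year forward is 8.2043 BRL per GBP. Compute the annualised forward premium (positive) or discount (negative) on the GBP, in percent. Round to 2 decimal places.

-1.37%

T = 1 year.
GBP trades forward at -1.36573% vs spot over the period.
×(1/T) gives -1.37% p.a.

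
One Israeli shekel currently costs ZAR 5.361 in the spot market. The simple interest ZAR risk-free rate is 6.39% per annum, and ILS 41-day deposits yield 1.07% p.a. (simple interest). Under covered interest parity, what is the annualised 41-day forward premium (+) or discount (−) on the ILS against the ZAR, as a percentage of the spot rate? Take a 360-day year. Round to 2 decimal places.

T = 41/360 years.
F = S · g_ZAR/g_ILS = 5.361 × 1.0072775/1.0012186 = 5.393442.
Annualised premium = (F − S)/S × (1/T) = (5.393442 − 5.361)/5.361 ÷ (41/360) = 5.31%.

+5.31%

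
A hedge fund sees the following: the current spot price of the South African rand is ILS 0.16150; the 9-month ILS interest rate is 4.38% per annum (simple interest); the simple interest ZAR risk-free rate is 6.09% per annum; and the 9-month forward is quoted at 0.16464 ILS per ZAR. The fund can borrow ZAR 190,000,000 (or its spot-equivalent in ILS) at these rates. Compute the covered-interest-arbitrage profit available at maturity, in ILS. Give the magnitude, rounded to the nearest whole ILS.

ILS 1,017,385

T = 9/12 years.
Route A — deposit ZAR, sell forward: 190,000,000 × 1.045675 × 0.16464 = ILS 32,710,387.08.
Route B — convert at spot, deposit ILS: 190,000,000 × 0.16150 × 1.032850 = ILS 31,693,002.25.
The quoted forward overvalues ZAR, so borrow ILS, buy ZAR at spot, deposit the ZAR at 6.09%, and sell the proceeds forward at 0.16464.
Profit = 32,710,387.08 − 31,693,002.25 = ILS 1,017,385.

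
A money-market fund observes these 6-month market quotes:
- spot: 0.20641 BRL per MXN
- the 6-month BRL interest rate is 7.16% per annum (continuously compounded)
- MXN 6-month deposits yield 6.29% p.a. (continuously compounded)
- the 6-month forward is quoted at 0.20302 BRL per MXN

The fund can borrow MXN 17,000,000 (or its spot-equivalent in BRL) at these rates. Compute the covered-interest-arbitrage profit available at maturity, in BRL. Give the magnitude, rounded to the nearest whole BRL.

T = 6/12 years.
Route A — deposit MXN, sell forward: 17,000,000 × 1.031949777 × 0.20302 = BRL 3,561,609.54.
Route B — convert at spot, deposit BRL: 17,000,000 × 0.20641 × 1.036448536 = BRL 3,636,866.82.
The quoted forward undervalues MXN, so borrow MXN, convert to BRL at spot, deposit the BRL at 7.16%, and buy MXN forward at 0.20302 to cover the loan.
Profit = 3,636,866.82 − 3,561,609.54 = BRL 75,257.

BRL 75,257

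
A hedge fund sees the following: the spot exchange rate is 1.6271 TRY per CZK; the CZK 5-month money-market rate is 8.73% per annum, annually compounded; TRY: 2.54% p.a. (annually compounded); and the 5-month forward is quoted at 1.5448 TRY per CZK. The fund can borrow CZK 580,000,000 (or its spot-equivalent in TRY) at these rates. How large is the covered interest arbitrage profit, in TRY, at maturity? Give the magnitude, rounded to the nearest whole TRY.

T = 5/12 years.
Keep in CZK, deliver into the forward: 580,000,000·1.03548921126·1.5448 = TRY 927,781,765.46.
Swap to TRY now, deposit: 580,000,000·1.6271·1.0105059626 = TRY 953,632,666.01.
The quoted forward undervalues CZK, so borrow CZK, convert to TRY at spot, deposit the TRY at 2.54%, and buy CZK forward at 1.5448 to cover the loan.
Arbitrage profit = |927,781,765.46 − 953,632,666.01| = TRY 25,850,901.

TRY 25,850,901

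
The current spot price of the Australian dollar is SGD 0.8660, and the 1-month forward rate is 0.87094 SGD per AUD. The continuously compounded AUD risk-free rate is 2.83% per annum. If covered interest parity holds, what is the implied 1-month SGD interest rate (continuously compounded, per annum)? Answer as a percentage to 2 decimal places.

T = 1/12 years.
CIP gives F = S · g_SGD/g_AUD, so g_SGD/g_AUD = 0.87094/0.866 = 1.0057044.
AUD growth factor: e^(0.0283×1/12) = 1.0023611.
So the SGD growth factor = 1.008079.
Take logs: ln 1.008079 / (1/12) = 0.096558, so 9.66%.

9.66%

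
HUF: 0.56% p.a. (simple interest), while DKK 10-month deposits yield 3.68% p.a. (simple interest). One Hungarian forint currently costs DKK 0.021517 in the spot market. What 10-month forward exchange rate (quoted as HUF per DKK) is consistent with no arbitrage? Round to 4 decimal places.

45.3025

T = 10/12 years.
DKK accumulates by 1 + 0.0368×10/12 = 1.03066667.
Growth of 1 HUF over T: 1 + 0.0056×10/12 = 1.00466667.
CIP: F = S · (grow DKK)/(grow HUF) = 0.021517 × 1.03066667/1.00466667 = 0.022073843 DKK per HUF.
Quoted the other way: 1/0.022073843 = 45.3025 HUF per DKK.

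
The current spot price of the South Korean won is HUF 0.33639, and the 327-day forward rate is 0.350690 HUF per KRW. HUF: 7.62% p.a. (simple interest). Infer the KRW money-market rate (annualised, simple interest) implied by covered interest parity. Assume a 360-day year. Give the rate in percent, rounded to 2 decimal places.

T = 327/360 years.
F/S = 0.35069/0.33639 = 1.0425102 = (growth of HUF) / (growth of KRW).
HUF growth factor: 1 + 0.0762×327/360 = 1.069215.
That pins the KRW growth at 1.0256159.
r = (1.0256159 − 1)/(327/360) = 0.028201 → 2.82%.

2.82%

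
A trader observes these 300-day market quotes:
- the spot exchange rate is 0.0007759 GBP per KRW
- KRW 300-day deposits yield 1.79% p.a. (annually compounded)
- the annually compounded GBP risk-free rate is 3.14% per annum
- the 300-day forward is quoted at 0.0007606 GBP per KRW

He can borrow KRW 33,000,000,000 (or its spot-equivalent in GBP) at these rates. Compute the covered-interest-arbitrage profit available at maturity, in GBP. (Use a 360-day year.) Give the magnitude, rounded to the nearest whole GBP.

T = 300/360 years.
Route A — deposit KRW, sell forward: 33,000,000,000 × 1.0148945694 × 0.0007606 = GBP 25,473,650.71.
Route B — convert at spot, deposit GBP: 33,000,000,000 × 0.0007759 × 1.0260990194 = GBP 26,272,957.56.
The quoted forward undervalues KRW, so borrow KRW, convert to GBP at spot, deposit the GBP at 3.14%, and buy KRW forward at 0.0007606 to cover the loan.
Profit = 26,272,957.56 − 25,473,650.71 = GBP 799,307.

GBP 799,307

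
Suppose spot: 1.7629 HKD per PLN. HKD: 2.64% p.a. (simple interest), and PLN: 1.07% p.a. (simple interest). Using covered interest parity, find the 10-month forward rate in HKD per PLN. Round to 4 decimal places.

1.7858

T = 10/12 years.
Growth of 1 HKD over T: 1 + 0.0264×10/12 = 1.022000.
Growth of 1 PLN over T: 1 + 0.0107×10/12 = 1.0089167.
So F = 1.7629 × 1.022000 / 1.0089167 = 1.785761 (HKD/PLN).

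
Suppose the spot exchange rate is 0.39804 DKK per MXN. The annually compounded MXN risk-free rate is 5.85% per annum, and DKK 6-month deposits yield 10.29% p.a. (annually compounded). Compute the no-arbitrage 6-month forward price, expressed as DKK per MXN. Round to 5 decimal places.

0.40630

T = 6/12 years.
DKK growth factor: (1 + 0.1029)^(6/12) = 1.0501905.
Growth of 1 MXN over T: (1 + 0.0585)^(6/12) = 1.0288343.
So F = 0.39804 × 1.0501905 / 1.0288343 = 0.4063024 (DKK/MXN).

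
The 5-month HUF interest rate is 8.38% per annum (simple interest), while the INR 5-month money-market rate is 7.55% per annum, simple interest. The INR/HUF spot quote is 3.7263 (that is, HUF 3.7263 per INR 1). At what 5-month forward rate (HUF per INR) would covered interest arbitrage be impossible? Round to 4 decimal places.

3.7388

T = 5/12 years.
HUF growth factor: 1 + 0.0838×5/12 = 1.0349167.
INR accumulates by 1 + 0.0755×5/12 = 1.0314583.
So F = 3.7263 × 1.0349167 / 1.0314583 = 3.738794 (HUF/INR).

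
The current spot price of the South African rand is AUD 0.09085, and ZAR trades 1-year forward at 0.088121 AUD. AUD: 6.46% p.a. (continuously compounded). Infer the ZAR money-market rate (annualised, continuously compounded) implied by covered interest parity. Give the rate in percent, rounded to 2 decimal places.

9.51%

T = 1 year.
F/S = 0.088121/0.09085 = 0.9699615 = (growth of AUD) / (growth of ZAR).
AUD growth factor: e^(0.0646×1) = 1.0667322.
That pins the ZAR growth at 1.0997676.
Take logs: ln 1.0997676 / 1 = 0.095099, so 9.51%.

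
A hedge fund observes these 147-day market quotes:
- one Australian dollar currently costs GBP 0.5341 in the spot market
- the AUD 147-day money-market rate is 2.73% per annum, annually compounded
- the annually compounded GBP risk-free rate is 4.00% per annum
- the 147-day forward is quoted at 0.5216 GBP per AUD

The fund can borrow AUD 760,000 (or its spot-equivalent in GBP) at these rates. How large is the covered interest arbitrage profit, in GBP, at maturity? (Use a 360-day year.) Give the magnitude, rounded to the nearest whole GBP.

T = 147/360 years.
Route A — deposit AUD, sell forward: 760,000 × 1.01105875 × 0.5216 = GBP 400,799.87.
Route B — convert at spot, deposit GBP: 760,000 × 0.5341 × 1.01614405 = GBP 412,469.13.
The quoted forward undervalues AUD, so borrow AUD, convert to GBP at spot, deposit the GBP at 4.00%, and buy AUD forward at 0.5216 to cover the loan.
Arbitrage profit = |400,799.87 − 412,469.13| = GBP 11,669.

GBP 11,669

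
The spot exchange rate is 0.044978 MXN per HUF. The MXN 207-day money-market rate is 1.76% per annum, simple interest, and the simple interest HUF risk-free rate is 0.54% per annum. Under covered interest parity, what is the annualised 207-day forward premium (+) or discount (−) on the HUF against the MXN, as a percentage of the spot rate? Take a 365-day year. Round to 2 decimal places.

T = 207/365 years.
CIP forward (MXN per HUF) = 0.044978 × 1.0099814/1.0030625 = 0.045288248.
Annualised premium = (F − S)/S × (1/T) = (0.045288248 − 0.044978)/0.044978 ÷ (207/365) = 1.22%.

+1.22%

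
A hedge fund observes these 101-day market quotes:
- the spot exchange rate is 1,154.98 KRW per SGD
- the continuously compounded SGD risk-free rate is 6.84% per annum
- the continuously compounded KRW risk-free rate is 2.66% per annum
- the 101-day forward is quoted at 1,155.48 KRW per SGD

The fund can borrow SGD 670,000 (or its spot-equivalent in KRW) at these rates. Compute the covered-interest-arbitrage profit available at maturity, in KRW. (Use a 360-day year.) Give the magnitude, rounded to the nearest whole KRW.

KRW 9,538,243

T = 101/360 years.
Invest the SGD and cover forward: 670,000 × 1.01937531153 × 1155.48 = KRW 789,171,415.93.
Convert at spot and invest in KRW: 670,000 × 1154.98 × 1.0074906937 = KRW 779,633,172.94.
The quoted forward overvalues SGD, so borrow KRW, buy SGD at spot, deposit the SGD at 6.84%, and sell the proceeds forward at 1,155.48.
Profit = 789,171,415.93 − 779,633,172.94 = KRW 9,538,243.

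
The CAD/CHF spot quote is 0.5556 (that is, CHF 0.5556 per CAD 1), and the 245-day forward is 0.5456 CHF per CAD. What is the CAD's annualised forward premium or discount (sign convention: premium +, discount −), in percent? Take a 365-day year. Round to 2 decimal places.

T = 245/365 years.
Period premium: (0.5456 − 0.5556)/0.5556 = -0.0179986.
Per annum: -0.0179986 / (245/365) = -0.026814 = -2.68%.

-2.68%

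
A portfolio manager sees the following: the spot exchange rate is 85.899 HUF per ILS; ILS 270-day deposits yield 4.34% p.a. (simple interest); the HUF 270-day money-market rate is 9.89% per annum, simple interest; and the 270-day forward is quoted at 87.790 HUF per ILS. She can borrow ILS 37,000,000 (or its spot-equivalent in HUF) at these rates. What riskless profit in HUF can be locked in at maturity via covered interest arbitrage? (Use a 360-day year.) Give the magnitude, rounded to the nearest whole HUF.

HUF 60,050,772

T = 270/360 years.
Invest the ILS and cover forward: 37,000,000 × 1.032550 × 87.790 = HUF 3,353,959,886.50.
Convert at spot and invest in HUF: 37,000,000 × 85.899 × 1.074175 = HUF 3,414,010,658.03.
The quoted forward undervalues ILS, so borrow ILS, convert to HUF at spot, deposit the HUF at 9.89%, and buy ILS forward at 87.790 to cover the loan.
The gap between the two covered legs is HUF 60,050,772.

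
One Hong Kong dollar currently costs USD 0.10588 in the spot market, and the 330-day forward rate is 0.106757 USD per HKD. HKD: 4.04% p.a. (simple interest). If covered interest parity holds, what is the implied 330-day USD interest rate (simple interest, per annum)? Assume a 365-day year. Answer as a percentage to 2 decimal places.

4.99%

T = 330/365 years.
F/S = 0.106757/0.10588 = 1.0082830 = (growth of USD) / (growth of HKD).
HKD growth factor: 1 + 0.0404×330/365 = 1.036526.
Hence g_USD = 1.0451115.
(1.0451115 − 1)/T = 0.049896, i.e. 4.99%.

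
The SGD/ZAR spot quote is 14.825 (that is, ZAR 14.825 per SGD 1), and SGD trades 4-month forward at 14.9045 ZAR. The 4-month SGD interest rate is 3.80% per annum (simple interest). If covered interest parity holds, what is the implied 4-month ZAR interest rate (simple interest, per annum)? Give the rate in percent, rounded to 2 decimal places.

T = 4/12 years.
By CIP, F/S equals the ZAR-to-SGD growth ratio: 14.9045/14.825 = 1.0053626.
The SGD side grows by 1 + 0.0380×4/12 = 1.0126667.
That pins the ZAR growth at 1.0180972.
(1.0180972 − 1)/T = 0.054292, i.e. 5.43%.

5.43%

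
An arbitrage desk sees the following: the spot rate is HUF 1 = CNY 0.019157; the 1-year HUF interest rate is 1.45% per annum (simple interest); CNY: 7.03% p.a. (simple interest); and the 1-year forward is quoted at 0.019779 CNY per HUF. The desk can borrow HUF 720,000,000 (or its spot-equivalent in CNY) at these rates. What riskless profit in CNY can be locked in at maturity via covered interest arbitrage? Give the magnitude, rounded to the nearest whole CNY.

CNY 315,318

T = 1 year.
Keep in HUF, deliver into the forward: 720,000,000·1.014500·0.019779 = CNY 14,447,372.76.
Swap to CNY now, deposit: 720,000,000·0.019157·1.070300 = CNY 14,762,690.71.
The quoted forward undervalues HUF, so borrow HUF, convert to CNY at spot, deposit the CNY at 7.03%, and buy HUF forward at 0.019779 to cover the loan.
Arbitrage profit = |14,447,372.76 − 14,762,690.71| = CNY 315,318.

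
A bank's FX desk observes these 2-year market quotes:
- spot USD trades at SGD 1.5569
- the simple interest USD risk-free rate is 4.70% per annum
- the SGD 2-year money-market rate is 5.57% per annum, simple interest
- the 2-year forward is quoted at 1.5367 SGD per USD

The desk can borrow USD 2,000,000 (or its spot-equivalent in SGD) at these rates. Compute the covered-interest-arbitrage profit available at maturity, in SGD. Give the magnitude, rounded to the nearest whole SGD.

SGD 98,378

T = 2 years.
Keep in USD, deliver into the forward: 2,000,000·1.094000·1.5367 = SGD 3,362,299.60.
Swap to SGD now, deposit: 2,000,000·1.5569·1.111400 = SGD 3,460,677.32.
The quoted forward undervalues USD, so borrow USD, convert to SGD at spot, deposit the SGD at 5.57%, and buy USD forward at 1.5367 to cover the loan.
The gap between the two covered legs is SGD 98,378.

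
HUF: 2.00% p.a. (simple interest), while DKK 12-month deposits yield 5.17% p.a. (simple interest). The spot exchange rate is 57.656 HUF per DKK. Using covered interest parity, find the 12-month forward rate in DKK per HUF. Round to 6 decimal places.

T = 1 year.
HUF growth factor: 1 + 0.0200×1 = 1.020000.
DKK accumulates by 1 + 0.0517×1 = 1.051700.
So F = 57.656 × 1.020000 / 1.051700 = 55.91815 (HUF/DKK).
Invert for DKK per HUF: 1 / 55.91815 = 0.017883.

0.017883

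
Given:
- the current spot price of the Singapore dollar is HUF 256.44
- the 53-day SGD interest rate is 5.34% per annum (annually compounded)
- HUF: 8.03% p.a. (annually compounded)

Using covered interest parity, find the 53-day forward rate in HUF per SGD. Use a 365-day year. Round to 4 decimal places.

257.3807

T = 53/365 years.
HUF growth factor: (1 + 0.0803)^(53/365) = 1.011278624.
SGD growth factor: (1 + 0.0534)^(53/365) = 1.007582632.
CIP: F = S · (grow HUF)/(grow SGD) = 256.44 × 1.011278624/1.007582632 = 257.380667 HUF per SGD.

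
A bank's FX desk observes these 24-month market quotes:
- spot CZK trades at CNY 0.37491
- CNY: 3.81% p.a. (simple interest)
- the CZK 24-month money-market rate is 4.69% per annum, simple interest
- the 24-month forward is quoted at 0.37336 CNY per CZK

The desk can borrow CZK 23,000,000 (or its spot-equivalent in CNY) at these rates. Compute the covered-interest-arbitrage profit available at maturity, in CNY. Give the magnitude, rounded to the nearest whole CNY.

T = 2 years.
Keep in CZK, deliver into the forward: 23,000,000·1.093800·0.37336 = CNY 9,392,766.86.
Swap to CNY now, deposit: 23,000,000·0.37491·1.076200 = CNY 9,279,997.27.
The quoted forward overvalues CZK, so borrow CNY, buy CZK at spot, deposit the CZK at 4.69%, and sell the proceeds forward at 0.37336.
Profit = 9,392,766.86 − 9,279,997.27 = CNY 112,770.

CNY 112,770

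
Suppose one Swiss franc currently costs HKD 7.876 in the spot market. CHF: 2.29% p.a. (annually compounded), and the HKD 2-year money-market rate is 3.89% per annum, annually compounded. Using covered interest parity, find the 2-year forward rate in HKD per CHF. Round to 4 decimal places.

8.1243

T = 2 years.
HKD growth factor: (1 + 0.0389)^2 = 1.0793132.
CHF growth factor: (1 + 0.0229)^2 = 1.0463244.
CIP: F = S · (grow HKD)/(grow CHF) = 7.876 × 1.0793132/1.0463244 = 8.124317 HKD per CHF.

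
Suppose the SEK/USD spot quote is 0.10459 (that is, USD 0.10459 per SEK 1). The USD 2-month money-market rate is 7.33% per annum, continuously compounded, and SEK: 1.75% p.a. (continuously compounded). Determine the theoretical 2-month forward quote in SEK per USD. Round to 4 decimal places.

T = 2/12 years.
USD accumulates by e^(0.0733×2/12) = 1.0122916.
Growth of 1 SEK over T: e^(0.0175×2/12) = 1.0029209.
Forward (USD per SEK) = 0.10459 × 1.0122916 / 1.0029209 = 0.1055672.
Quoted the other way: 1/0.1055672 = 9.4726 SEK per USD.

9.4726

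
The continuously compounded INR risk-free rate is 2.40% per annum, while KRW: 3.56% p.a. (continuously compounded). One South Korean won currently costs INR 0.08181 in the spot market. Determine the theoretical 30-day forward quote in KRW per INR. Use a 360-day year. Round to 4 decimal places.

T = 30/360 years.
Growth of 1 INR over T: e^(0.0240×30/360) = 1.002002.
KRW growth factor: e^(0.0356×30/360) = 1.00297107.
CIP: F = S · (grow INR)/(grow KRW) = 0.08181 × 1.002002/1.00297107 = 0.081730955 INR per KRW.
Quoted the other way: 1/0.081730955 = 12.2353 KRW per INR.

12.2353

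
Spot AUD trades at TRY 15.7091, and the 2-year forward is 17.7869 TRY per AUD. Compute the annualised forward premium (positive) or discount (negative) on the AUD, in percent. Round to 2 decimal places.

+6.61%

T = 2 years.
AUD trades forward at +13.22673% vs spot over the period.
×(1/T) gives 6.61% p.a.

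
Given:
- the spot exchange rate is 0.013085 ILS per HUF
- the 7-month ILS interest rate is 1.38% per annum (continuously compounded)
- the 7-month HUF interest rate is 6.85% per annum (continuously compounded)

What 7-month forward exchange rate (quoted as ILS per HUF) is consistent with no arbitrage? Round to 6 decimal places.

T = 7/12 years.
Growth of 1 ILS over T: e^(0.0138×7/12) = 1.0080825.
HUF growth factor: e^(0.0685×7/12) = 1.0407674.
CIP: F = S · (grow ILS)/(grow HUF) = 0.013085 × 1.0080825/1.0407674 = 0.01267407 ILS per HUF.

0.012674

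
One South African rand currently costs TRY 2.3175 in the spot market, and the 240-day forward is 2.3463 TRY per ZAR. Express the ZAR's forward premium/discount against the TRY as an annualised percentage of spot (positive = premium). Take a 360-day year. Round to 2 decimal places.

+1.86%

T = 240/360 years.
(F − S)/S = (2.3463 − 2.3175)/2.3175 = 0.0124272.
Per annum: 0.0124272 / (240/360) = 0.018641 = 1.86%.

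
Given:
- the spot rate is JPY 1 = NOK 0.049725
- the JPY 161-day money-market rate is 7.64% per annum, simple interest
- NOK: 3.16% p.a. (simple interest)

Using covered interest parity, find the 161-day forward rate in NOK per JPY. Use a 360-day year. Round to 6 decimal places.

T = 161/360 years.
NOK accumulates by 1 + 0.0316×161/360 = 1.0141322.
JPY accumulates by 1 + 0.0764×161/360 = 1.0341678.
So F = 0.049725 × 1.0141322 / 1.0341678 = 0.04876165 (NOK/JPY).

0.048762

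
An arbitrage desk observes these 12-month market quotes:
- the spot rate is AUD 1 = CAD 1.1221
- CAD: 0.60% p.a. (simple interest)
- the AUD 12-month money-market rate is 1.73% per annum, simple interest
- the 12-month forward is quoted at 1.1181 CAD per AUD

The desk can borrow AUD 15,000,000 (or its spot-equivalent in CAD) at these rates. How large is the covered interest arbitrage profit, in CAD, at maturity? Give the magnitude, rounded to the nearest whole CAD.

CAD 129,158

T = 1 year.
Keep in AUD, deliver into the forward: 15,000,000·1.017300·1.1181 = CAD 17,061,646.95.
Swap to CAD now, deposit: 15,000,000·1.1221·1.006000 = CAD 16,932,489.00.
The quoted forward overvalues AUD, so borrow CAD, buy AUD at spot, deposit the AUD at 1.73%, and sell the proceeds forward at 1.1181.
The gap between the two covered legs is CAD 129,158.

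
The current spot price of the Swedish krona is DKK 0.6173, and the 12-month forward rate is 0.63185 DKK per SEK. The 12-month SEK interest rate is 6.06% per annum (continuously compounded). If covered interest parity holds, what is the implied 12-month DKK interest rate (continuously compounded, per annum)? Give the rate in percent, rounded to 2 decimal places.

8.39%

T = 1 year.
CIP gives F = S · g_DKK/g_SEK, so g_DKK/g_SEK = 0.63185/0.6173 = 1.0235704.
The SEK side grows by e^(0.0606×1) = 1.0624738.
That pins the DKK growth at 1.0875167.
Take logs: ln 1.0875167 / 1 = 0.083897, so 8.39%.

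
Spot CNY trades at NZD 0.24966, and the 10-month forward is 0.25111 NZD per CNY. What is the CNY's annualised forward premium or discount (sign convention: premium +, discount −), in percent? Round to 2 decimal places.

+0.70%

T = 10/12 years.
(F − S)/S = (0.25111 − 0.24966)/0.24966 = 0.0058079.
×(1/T) gives 0.70% p.a.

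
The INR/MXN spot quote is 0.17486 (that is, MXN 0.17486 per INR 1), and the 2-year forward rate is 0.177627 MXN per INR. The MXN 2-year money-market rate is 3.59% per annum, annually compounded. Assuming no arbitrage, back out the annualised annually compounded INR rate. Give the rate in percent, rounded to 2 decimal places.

2.78%

T = 2 years.
F/S = 0.177627/0.17486 = 1.0158241 = (growth of MXN) / (growth of INR).
MXN growth factor: (1 + 0.0359)^2 = 1.0730888.
Hence g_INR = 1.0563727.
r = 1.0563727^(1/2) − 1 = 0.027800 → 2.78%.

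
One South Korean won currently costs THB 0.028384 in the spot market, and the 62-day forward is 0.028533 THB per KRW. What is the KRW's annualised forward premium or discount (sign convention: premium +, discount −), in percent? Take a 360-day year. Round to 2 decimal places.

+3.05%

T = 62/360 years.
Period premium: (0.028533 − 0.028384)/0.028384 = 0.0052494.
×(1/T) gives 3.05% p.a.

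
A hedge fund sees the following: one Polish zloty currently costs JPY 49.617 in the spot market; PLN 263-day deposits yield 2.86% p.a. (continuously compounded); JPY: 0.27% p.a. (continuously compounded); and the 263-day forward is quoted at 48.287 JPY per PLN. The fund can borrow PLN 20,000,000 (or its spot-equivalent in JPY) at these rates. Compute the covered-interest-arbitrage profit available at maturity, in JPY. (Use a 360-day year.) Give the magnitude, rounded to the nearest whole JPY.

JPY 8,168,983

T = 263/360 years.
Route A — deposit PLN, sell forward: 20,000,000 × 1.02111369438 × 48.287 = JPY 986,130,339.21.
Route B — convert at spot, deposit JPY: 20,000,000 × 49.617 × 1.00197444666 = JPY 994,299,322.40.
The quoted forward undervalues PLN, so borrow PLN, convert to JPY at spot, deposit the JPY at 0.27%, and buy PLN forward at 48.287 to cover the loan.
Arbitrage profit = |986,130,339.21 − 994,299,322.40| = JPY 8,168,983.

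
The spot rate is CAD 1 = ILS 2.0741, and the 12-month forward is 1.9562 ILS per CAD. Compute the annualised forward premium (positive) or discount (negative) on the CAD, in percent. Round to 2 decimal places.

-5.68%

T = 1 year.
CAD trades forward at -5.68439% vs spot over the period.
×(1/T) gives -5.68% p.a.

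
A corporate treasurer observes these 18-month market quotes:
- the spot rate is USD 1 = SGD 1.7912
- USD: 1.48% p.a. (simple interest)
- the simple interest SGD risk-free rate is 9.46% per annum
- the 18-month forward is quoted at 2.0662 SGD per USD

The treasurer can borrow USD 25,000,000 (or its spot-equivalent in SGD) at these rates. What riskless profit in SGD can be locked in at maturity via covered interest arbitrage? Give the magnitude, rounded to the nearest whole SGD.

SGD 1,667,459

T = 18/12 years.
Route A — deposit USD, sell forward: 25,000,000 × 1.022200 × 2.0662 = SGD 52,801,741.00.
Route B — convert at spot, deposit SGD: 25,000,000 × 1.7912 × 1.141900 = SGD 51,134,282.00.
The quoted forward overvalues USD, so borrow SGD, buy USD at spot, deposit the USD at 1.48%, and sell the proceeds forward at 2.0662.
Profit = 52,801,741.00 − 51,134,282.00 = SGD 1,667,459.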